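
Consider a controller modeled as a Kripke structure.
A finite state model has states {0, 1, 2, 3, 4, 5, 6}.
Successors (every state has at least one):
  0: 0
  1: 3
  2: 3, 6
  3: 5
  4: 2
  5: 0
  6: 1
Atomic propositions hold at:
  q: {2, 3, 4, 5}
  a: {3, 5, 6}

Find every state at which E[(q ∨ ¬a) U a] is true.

{1, 2, 3, 4, 5, 6}

Sat(¬a) = {0, 1, 2, 4}
Sat(q ∨ ¬a) = {0, 1, 2, 3, 4, 5}
E[(q ∨ ¬a) U a]: least fixpoint, start Z0 = Sat(a) = {3, 5, 6}, add states in Sat(q ∨ ¬a) with some successor in Z. Z1 = {1, 2, 3, 5, 6}; Z2 = {1, 2, 3, 4, 5, 6}; fixed.
Sat(E[(q ∨ ¬a) U a]) = {1, 2, 3, 4, 5, 6}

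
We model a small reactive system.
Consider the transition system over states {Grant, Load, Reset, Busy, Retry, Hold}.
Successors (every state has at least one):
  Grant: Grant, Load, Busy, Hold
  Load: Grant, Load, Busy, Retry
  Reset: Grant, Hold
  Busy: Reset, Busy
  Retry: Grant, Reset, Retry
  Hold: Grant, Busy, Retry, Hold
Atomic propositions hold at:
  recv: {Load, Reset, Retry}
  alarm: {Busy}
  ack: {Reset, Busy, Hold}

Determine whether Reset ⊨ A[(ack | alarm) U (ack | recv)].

Yes

Sat(ack | alarm) = {Reset, Busy, Hold}
Sat(ack | recv) = {Load, Reset, Busy, Retry, Hold}
A[(ack | alarm) U (ack | recv)]: least fixpoint, start Z0 = Sat((ack | recv)) = {Load, Reset, Busy, Retry, Hold}, add states in Sat(ack | alarm) with every successor in Z. Already a fixed point.
Sat(A[(ack | alarm) U (ack | recv)]) = {Load, Reset, Busy, Retry, Hold}
Reset ∈ Sat(A[(ack | alarm) U (ack | recv)]) = {Load, Reset, Busy, Retry, Hold}, so the formula holds at Reset.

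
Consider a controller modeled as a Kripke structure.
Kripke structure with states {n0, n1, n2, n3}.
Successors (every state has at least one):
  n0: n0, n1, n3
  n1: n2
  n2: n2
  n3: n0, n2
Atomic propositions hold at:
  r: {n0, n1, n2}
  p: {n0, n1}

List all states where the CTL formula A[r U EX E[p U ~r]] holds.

{n0, n3}

Sat(~r) = {n3}
E[p U ~r]: least fixpoint, start Z0 = Sat(~r) = {n3}, add states in Sat(p) with some successor in Z. Z1 = {n0, n3}; fixed.
Sat(E[p U ~r]) = {n0, n3}
Sat(EX E[p U ~r]) = {s : some successor in {n0, n3}} = {n0, n3}
A[r U EX E[p U ~r]]: least fixpoint, start Z0 = Sat(EX E[p U ~r]) = {n0, n3}, add states in Sat(r) with every successor in Z. Already a fixed point.
Sat(A[r U EX E[p U ~r]]) = {n0, n3}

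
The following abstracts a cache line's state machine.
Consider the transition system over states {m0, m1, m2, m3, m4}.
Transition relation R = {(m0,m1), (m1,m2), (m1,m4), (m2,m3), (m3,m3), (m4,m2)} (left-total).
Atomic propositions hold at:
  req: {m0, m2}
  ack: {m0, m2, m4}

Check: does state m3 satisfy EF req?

EF req: least fixpoint, start Z0 = {m0, m2}, add states with some successor in Z. Z1 = {m0, m1, m2, m4}; fixed.
Sat(EF req) = {m0, m1, m2, m4}
m3 ∉ Sat(EF req) = {m0, m1, m2, m4}, so the formula does not hold at m3.

No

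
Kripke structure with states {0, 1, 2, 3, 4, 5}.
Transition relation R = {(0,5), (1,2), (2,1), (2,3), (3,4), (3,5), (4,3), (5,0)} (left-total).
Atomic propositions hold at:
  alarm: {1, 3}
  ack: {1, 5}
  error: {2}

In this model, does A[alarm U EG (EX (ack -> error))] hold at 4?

Sat(ack -> error) = {0, 2, 3, 4}
Sat(EX (ack -> error)) = {s : some successor in {0, 2, 3, 4}} = {1, 2, 3, 4, 5}
EG (EX (ack -> error)): greatest fixpoint, start Z0 = {1, 2, 3, 4, 5}, keep only states in Sat with some successor in Z. Z1 = {1, 2, 3, 4}; fixed.
Sat(EG (EX (ack -> error))) = {1, 2, 3, 4}
A[alarm U EG (EX (ack -> error))]: least fixpoint, start Z0 = Sat(EG (EX (ack -> error))) = {1, 2, 3, 4}, add states in Sat(alarm) with every successor in Z. Already a fixed point.
Sat(A[alarm U EG (EX (ack -> error))]) = {1, 2, 3, 4}
4 ∈ Sat(A[alarm U EG (EX (ack -> error))]) = {1, 2, 3, 4}, so the formula holds at 4.

Yes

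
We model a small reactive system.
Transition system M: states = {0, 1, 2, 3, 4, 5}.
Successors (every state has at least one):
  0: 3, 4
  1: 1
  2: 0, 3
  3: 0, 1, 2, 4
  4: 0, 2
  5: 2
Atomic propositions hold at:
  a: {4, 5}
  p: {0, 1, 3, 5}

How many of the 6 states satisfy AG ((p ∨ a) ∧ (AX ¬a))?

1

Sat(p ∨ a) = {0, 1, 3, 4, 5}
Sat(¬a) = {0, 1, 2, 3}
Sat(AX ¬a) = {s : every successor in {0, 1, 2, 3}} = {1, 2, 4, 5}
Sat((p ∨ a) ∧ (AX ¬a)) = {1, 4, 5}
AG ((p ∨ a) ∧ (AX ¬a)): greatest fixpoint, start Z0 = {1, 4, 5}, keep only states in Sat with every successor in Z. Z1 = {1}; fixed.
Sat(AG ((p ∨ a) ∧ (AX ¬a))) = {1}
|Sat(AG ((p ∨ a) ∧ (AX ¬a)))| = |{1}| = 1.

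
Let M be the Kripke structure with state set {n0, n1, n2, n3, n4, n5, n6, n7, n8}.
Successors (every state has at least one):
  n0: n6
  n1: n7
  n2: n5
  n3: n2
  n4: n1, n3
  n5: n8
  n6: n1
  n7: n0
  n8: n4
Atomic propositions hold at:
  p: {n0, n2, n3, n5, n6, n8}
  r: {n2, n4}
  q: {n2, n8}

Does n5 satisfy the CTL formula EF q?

Yes

EF q: least fixpoint, start Z0 = {n2, n8}, add states with some successor in Z. Z1 = {n2, n3, n5, n8}; Z2 = {n2, n3, n4, n5, n8}; fixed.
Sat(EF q) = {n2, n3, n4, n5, n8}
n5 ∈ Sat(EF q) = {n2, n3, n4, n5, n8}, so the formula holds at n5.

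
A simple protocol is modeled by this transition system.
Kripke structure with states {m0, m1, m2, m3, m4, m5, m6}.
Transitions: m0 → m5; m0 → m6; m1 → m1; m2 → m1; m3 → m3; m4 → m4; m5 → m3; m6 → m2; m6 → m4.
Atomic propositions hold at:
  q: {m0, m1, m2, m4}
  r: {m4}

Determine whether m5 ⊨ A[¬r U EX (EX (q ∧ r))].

Sat(¬r) = {m0, m1, m2, m3, m5, m6}
Sat(q ∧ r) = {m4}
Sat(EX (q ∧ r)) = {s : some successor in {m4}} = {m4, m6}
Sat(EX (EX (q ∧ r))) = {s : some successor in {m4, m6}} = {m0, m4, m6}
A[¬r U EX (EX (q ∧ r))]: least fixpoint, start Z0 = Sat(EX (EX (q ∧ r))) = {m0, m4, m6}, add states in Sat(¬r) with every successor in Z. Already a fixed point.
Sat(A[¬r U EX (EX (q ∧ r))]) = {m0, m4, m6}
m5 ∉ Sat(A[¬r U EX (EX (q ∧ r))]) = {m0, m4, m6}, so the formula does not hold at m5.

No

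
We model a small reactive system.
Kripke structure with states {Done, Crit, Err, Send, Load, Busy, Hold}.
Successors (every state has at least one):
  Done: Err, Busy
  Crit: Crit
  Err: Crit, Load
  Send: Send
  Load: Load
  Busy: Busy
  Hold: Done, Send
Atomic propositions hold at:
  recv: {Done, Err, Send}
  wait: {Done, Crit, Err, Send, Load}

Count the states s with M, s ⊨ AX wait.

Sat(AX wait) = {s : every successor in {Done, Crit, Err, Send, Load}} = {Crit, Err, Send, Load, Hold}
|Sat(AX wait)| = |{Crit, Err, Send, Load, Hold}| = 5.

5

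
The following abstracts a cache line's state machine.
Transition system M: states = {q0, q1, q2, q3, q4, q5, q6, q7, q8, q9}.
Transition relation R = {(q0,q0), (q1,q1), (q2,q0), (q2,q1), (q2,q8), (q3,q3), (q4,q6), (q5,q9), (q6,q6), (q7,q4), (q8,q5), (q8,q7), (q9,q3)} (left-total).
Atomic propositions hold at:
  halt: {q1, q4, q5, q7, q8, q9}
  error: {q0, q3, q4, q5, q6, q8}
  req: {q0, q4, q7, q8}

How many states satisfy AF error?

8

AF error: least fixpoint, start Z0 = {q0, q3, q4, q5, q6, q8}, add states with every successor in Z. Z1 = {q0, q3, q4, q5, q6, q7, q8, q9}; fixed.
Sat(AF error) = {q0, q3, q4, q5, q6, q7, q8, q9}
|Sat(AF error)| = |{q0, q3, q4, q5, q6, q7, q8, q9}| = 8.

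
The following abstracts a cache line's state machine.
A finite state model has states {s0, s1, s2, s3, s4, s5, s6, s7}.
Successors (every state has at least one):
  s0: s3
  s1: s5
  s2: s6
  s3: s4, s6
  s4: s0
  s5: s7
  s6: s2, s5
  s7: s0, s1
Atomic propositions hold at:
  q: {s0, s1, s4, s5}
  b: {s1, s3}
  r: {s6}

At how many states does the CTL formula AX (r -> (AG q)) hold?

6

AG q: greatest fixpoint, start Z0 = {s0, s1, s4, s5}, keep only states in Sat with every successor in Z. Z1 = {s1, s4}; Z2 = ∅; fixed.
Sat(AG q) = ∅
Sat(r -> (AG q)) = {s0, s1, s2, s3, s4, s5, s7}
Sat(AX (r -> (AG q))) = {s : every successor in {s0, s1, s2, s3, s4, s5, s7}} = {s0, s1, s4, s5, s6, s7}
|Sat(AX (r -> (AG q)))| = |{s0, s1, s4, s5, s6, s7}| = 6.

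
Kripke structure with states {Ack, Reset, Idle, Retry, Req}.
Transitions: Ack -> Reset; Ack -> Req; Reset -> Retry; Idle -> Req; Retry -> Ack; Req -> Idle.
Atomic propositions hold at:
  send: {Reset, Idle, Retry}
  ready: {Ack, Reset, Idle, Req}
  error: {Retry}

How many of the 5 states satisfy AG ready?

2

AG ready: greatest fixpoint, start Z0 = {Ack, Reset, Idle, Req}, keep only states in Sat with every successor in Z. Z1 = {Ack, Idle, Req}; Z2 = {Idle, Req}; fixed.
Sat(AG ready) = {Idle, Req}
|Sat(AG ready)| = |{Idle, Req}| = 2.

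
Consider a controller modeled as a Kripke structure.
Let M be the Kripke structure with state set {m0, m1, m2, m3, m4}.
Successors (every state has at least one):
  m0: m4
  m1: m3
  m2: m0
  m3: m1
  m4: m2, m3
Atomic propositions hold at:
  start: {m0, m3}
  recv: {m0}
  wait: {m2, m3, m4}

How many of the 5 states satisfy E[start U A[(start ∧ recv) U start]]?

2

Sat(start ∧ recv) = {m0}
A[(start ∧ recv) U start]: least fixpoint, start Z0 = Sat(start) = {m0, m3}, add states in Sat(start ∧ recv) with every successor in Z. Already a fixed point.
Sat(A[(start ∧ recv) U start]) = {m0, m3}
E[start U A[(start ∧ recv) U start]]: least fixpoint, start Z0 = Sat(A[(start ∧ recv) U start]) = {m0, m3}, add states in Sat(start) with some successor in Z. Already a fixed point.
Sat(E[start U A[(start ∧ recv) U start]]) = {m0, m3}
|Sat(E[start U A[(start ∧ recv) U start]])| = |{m0, m3}| = 2.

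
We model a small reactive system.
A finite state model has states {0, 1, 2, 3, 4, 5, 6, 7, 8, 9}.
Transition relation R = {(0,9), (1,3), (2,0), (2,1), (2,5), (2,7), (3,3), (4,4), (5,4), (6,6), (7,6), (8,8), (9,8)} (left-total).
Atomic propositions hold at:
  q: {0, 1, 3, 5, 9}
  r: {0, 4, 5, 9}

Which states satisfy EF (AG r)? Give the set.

{2, 4, 5}

AG r: greatest fixpoint, start Z0 = {0, 4, 5, 9}, keep only states in Sat with every successor in Z. Z1 = {0, 4, 5}; Z2 = {4, 5}; fixed.
Sat(AG r) = {4, 5}
EF (AG r): least fixpoint, start Z0 = {4, 5}, add states with some successor in Z. Z1 = {2, 4, 5}; fixed.
Sat(EF (AG r)) = {2, 4, 5}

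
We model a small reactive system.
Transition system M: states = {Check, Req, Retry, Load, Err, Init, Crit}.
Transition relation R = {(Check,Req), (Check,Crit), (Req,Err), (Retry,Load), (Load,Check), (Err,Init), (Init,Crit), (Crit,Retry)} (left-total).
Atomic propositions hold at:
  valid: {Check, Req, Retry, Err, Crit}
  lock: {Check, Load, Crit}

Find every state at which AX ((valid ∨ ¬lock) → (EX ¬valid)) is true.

Sat(¬lock) = {Req, Retry, Err, Init}
Sat(valid ∨ ¬lock) = {Check, Req, Retry, Err, Init, Crit}
Sat(¬valid) = {Load, Init}
Sat(EX ¬valid) = {s : some successor in {Load, Init}} = {Retry, Err}
Sat((valid ∨ ¬lock) → (EX ¬valid)) = {Retry, Load, Err}
Sat(AX ((valid ∨ ¬lock) → (EX ¬valid))) = {s : every successor in {Retry, Load, Err}} = {Req, Retry, Crit}

{Req, Retry, Crit}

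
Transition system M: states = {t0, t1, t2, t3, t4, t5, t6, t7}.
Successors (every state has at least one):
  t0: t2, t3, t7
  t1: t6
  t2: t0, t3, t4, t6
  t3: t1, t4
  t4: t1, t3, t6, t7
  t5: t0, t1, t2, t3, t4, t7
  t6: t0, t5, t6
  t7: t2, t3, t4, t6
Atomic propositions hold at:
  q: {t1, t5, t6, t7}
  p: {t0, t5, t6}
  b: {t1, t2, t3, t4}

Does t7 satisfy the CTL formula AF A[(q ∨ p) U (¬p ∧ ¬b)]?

Yes

Sat(q ∨ p) = {t0, t1, t5, t6, t7}
Sat(¬p) = {t1, t2, t3, t4, t7}
Sat(¬b) = {t0, t5, t6, t7}
Sat(¬p ∧ ¬b) = {t7}
A[(q ∨ p) U (¬p ∧ ¬b)]: least fixpoint, start Z0 = Sat((¬p ∧ ¬b)) = {t7}, add states in Sat(q ∨ p) with every successor in Z. Already a fixed point.
Sat(A[(q ∨ p) U (¬p ∧ ¬b)]) = {t7}
AF A[(q ∨ p) U (¬p ∧ ¬b)]: least fixpoint, start Z0 = {t7}, add states with every successor in Z. Already a fixed point.
Sat(AF A[(q ∨ p) U (¬p ∧ ¬b)]) = {t7}
t7 ∈ Sat(AF A[(q ∨ p) U (¬p ∧ ¬b)]) = {t7}, so the formula holds at t7.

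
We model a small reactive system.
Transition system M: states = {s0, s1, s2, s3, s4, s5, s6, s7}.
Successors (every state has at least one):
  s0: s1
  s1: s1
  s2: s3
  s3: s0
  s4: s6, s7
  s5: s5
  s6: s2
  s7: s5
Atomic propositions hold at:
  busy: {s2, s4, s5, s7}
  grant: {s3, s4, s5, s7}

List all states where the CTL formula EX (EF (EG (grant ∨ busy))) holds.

{s4, s5, s7}

Sat(grant ∨ busy) = {s2, s3, s4, s5, s7}
EG (grant ∨ busy): greatest fixpoint, start Z0 = {s2, s3, s4, s5, s7}, keep only states in Sat with some successor in Z. Z1 = {s2, s4, s5, s7}; Z2 = {s4, s5, s7}; fixed.
Sat(EG (grant ∨ busy)) = {s4, s5, s7}
EF (EG (grant ∨ busy)): least fixpoint, start Z0 = {s4, s5, s7}, add states with some successor in Z. Already a fixed point.
Sat(EF (EG (grant ∨ busy))) = {s4, s5, s7}
Sat(EX (EF (EG (grant ∨ busy)))) = {s : some successor in {s4, s5, s7}} = {s4, s5, s7}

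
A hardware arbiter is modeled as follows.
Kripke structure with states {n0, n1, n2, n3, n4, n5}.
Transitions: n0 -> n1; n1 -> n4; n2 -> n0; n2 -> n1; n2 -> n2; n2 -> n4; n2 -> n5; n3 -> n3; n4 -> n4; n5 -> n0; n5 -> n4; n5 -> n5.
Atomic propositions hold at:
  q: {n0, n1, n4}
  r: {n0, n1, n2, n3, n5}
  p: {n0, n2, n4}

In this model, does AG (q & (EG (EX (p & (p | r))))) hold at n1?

Sat(p | r) = {n0, n1, n2, n3, n4, n5}
Sat(p & (p | r)) = {n0, n2, n4}
Sat(EX (p & (p | r))) = {s : some successor in {n0, n2, n4}} = {n1, n2, n4, n5}
EG (EX (p & (p | r))): greatest fixpoint, start Z0 = {n1, n2, n4, n5}, keep only states in Sat with some successor in Z. Already a fixed point.
Sat(EG (EX (p & (p | r)))) = {n1, n2, n4, n5}
Sat(q & (EG (EX (p & (p | r))))) = {n1, n4}
AG (q & (EG (EX (p & (p | r))))): greatest fixpoint, start Z0 = {n1, n4}, keep only states in Sat with every successor in Z. Already a fixed point.
Sat(AG (q & (EG (EX (p & (p | r)))))) = {n1, n4}
n1 ∈ Sat(AG (q & (EG (EX (p & (p | r)))))) = {n1, n4}, so the formula holds at n1.

Yes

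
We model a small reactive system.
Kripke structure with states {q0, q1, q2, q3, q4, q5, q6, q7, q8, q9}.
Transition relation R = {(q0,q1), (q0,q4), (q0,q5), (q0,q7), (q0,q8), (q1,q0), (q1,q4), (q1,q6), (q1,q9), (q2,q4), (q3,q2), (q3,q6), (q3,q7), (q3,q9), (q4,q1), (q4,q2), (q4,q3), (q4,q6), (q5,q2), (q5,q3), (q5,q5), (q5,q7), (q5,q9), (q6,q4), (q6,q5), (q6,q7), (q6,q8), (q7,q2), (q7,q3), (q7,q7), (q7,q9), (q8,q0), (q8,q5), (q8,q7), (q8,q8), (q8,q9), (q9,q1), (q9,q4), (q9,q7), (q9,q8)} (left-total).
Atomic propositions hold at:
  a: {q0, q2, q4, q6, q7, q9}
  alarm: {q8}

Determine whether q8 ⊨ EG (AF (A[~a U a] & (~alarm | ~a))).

No

Sat(~a) = {q1, q3, q5, q8}
A[~a U a]: least fixpoint, start Z0 = Sat(a) = {q0, q2, q4, q6, q7, q9}, add states in Sat(~a) with every successor in Z. Z1 = {q0, q1, q2, q3, q4, q6, q7, q9}; fixed.
Sat(A[~a U a]) = {q0, q1, q2, q3, q4, q6, q7, q9}
Sat(~alarm) = {q0, q1, q2, q3, q4, q5, q6, q7, q9}
Sat(~alarm | ~a) = {q0, q1, q2, q3, q4, q5, q6, q7, q8, q9}
Sat(A[~a U a] & (~alarm | ~a)) = {q0, q1, q2, q3, q4, q6, q7, q9}
AF (A[~a U a] & (~alarm | ~a)): least fixpoint, start Z0 = {q0, q1, q2, q3, q4, q6, q7, q9}, add states with every successor in Z. Already a fixed point.
Sat(AF (A[~a U a] & (~alarm | ~a))) = {q0, q1, q2, q3, q4, q6, q7, q9}
EG (AF (A[~a U a] & (~alarm | ~a))): greatest fixpoint, start Z0 = {q0, q1, q2, q3, q4, q6, q7, q9}, keep only states in Sat with some successor in Z. Already a fixed point.
Sat(EG (AF (A[~a U a] & (~alarm | ~a)))) = {q0, q1, q2, q3, q4, q6, q7, q9}
q8 ∉ Sat(EG (AF (A[~a U a] & (~alarm | ~a)))) = {q0, q1, q2, q3, q4, q6, q7, q9}, so the formula does not hold at q8.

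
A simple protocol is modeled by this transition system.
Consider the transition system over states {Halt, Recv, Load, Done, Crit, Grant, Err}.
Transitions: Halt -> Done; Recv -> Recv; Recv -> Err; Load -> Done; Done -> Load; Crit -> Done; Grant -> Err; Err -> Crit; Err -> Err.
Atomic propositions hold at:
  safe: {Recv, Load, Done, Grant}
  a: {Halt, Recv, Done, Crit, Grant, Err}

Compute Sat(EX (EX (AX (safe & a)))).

Sat(safe & a) = {Recv, Done, Grant}
Sat(AX (safe & a)) = {s : every successor in {Recv, Done, Grant}} = {Halt, Load, Crit}
Sat(EX (AX (safe & a))) = {s : some successor in {Halt, Load, Crit}} = {Done, Err}
Sat(EX (EX (AX (safe & a)))) = {s : some successor in {Done, Err}} = {Halt, Recv, Load, Crit, Grant, Err}

{Halt, Recv, Load, Crit, Grant, Err}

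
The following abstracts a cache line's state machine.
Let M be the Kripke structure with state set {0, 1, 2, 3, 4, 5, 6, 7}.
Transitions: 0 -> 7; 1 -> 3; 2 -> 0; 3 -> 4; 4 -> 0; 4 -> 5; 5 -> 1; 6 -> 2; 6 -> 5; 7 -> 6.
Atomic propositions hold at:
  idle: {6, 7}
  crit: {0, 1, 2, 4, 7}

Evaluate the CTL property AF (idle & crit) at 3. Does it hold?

No

Sat(idle & crit) = {7}
AF (idle & crit): least fixpoint, start Z0 = {7}, add states with every successor in Z. Z1 = {0, 7}; Z2 = {0, 2, 7}; fixed.
Sat(AF (idle & crit)) = {0, 2, 7}
3 ∉ Sat(AF (idle & crit)) = {0, 2, 7}, so the formula does not hold at 3.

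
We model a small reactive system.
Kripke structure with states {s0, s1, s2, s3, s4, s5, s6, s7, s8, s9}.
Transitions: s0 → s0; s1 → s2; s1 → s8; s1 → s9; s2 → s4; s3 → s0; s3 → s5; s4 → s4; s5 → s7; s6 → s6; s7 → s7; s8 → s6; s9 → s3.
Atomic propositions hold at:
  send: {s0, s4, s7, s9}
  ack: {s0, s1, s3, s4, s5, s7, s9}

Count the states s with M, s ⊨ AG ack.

6

AG ack: greatest fixpoint, start Z0 = {s0, s1, s3, s4, s5, s7, s9}, keep only states in Sat with every successor in Z. Z1 = {s0, s3, s4, s5, s7, s9}; fixed.
Sat(AG ack) = {s0, s3, s4, s5, s7, s9}
|Sat(AG ack)| = |{s0, s3, s4, s5, s7, s9}| = 6.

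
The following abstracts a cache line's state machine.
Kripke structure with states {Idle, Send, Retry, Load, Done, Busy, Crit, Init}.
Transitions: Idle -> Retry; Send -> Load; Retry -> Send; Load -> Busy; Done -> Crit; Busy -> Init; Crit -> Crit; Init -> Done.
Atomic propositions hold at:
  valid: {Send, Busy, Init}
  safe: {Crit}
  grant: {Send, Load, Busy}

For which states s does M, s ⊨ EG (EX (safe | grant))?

{Done, Crit}

Sat(safe | grant) = {Send, Load, Busy, Crit}
Sat(EX (safe | grant)) = {s : some successor in {Send, Load, Busy, Crit}} = {Send, Retry, Load, Done, Crit}
EG (EX (safe | grant)): greatest fixpoint, start Z0 = {Send, Retry, Load, Done, Crit}, keep only states in Sat with some successor in Z. Z1 = {Send, Retry, Done, Crit}; Z2 = {Retry, Done, Crit}; Z3 = {Done, Crit}; fixed.
Sat(EG (EX (safe | grant))) = {Done, Crit}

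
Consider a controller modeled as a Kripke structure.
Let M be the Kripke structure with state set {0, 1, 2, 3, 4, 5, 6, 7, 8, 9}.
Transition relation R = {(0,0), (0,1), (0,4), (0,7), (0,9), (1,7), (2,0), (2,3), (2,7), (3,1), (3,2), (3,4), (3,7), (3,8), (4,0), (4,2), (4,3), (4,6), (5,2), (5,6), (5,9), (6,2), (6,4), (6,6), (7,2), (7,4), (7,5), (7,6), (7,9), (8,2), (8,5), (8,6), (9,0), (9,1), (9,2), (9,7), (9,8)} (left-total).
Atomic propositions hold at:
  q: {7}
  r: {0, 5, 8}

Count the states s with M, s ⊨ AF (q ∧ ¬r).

Sat(¬r) = {1, 2, 3, 4, 6, 7, 9}
Sat(q ∧ ¬r) = {7}
AF (q ∧ ¬r): least fixpoint, start Z0 = {7}, add states with every successor in Z. Z1 = {1, 7}; fixed.
Sat(AF (q ∧ ¬r)) = {1, 7}
|Sat(AF (q ∧ ¬r))| = |{1, 7}| = 2.

2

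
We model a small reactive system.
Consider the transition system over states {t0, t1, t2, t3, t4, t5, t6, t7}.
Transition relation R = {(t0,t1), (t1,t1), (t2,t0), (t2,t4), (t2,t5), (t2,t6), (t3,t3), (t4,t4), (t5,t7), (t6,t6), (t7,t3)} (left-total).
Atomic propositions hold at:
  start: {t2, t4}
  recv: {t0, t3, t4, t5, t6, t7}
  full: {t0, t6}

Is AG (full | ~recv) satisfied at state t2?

Sat(~recv) = {t1, t2}
Sat(full | ~recv) = {t0, t1, t2, t6}
AG (full | ~recv): greatest fixpoint, start Z0 = {t0, t1, t2, t6}, keep only states in Sat with every successor in Z. Z1 = {t0, t1, t6}; fixed.
Sat(AG (full | ~recv)) = {t0, t1, t6}
t2 ∉ Sat(AG (full | ~recv)) = {t0, t1, t6}, so the formula does not hold at t2.

No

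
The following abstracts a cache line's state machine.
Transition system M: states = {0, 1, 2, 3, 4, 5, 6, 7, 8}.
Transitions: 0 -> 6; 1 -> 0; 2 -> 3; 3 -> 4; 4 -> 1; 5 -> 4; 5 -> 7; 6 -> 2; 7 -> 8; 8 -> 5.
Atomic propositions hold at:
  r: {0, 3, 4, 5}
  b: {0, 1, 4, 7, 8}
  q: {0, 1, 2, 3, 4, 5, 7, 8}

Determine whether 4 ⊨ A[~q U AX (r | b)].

Yes

Sat(~q) = {6}
Sat(r | b) = {0, 1, 3, 4, 5, 7, 8}
Sat(AX (r | b)) = {s : every successor in {0, 1, 3, 4, 5, 7, 8}} = {1, 2, 3, 4, 5, 7, 8}
A[~q U AX (r | b)]: least fixpoint, start Z0 = Sat(AX (r | b)) = {1, 2, 3, 4, 5, 7, 8}, add states in Sat(~q) with every successor in Z. Z1 = {1, 2, 3, 4, 5, 6, 7, 8}; fixed.
Sat(A[~q U AX (r | b)]) = {1, 2, 3, 4, 5, 6, 7, 8}
4 ∈ Sat(A[~q U AX (r | b)]) = {1, 2, 3, 4, 5, 6, 7, 8}, so the formula holds at 4.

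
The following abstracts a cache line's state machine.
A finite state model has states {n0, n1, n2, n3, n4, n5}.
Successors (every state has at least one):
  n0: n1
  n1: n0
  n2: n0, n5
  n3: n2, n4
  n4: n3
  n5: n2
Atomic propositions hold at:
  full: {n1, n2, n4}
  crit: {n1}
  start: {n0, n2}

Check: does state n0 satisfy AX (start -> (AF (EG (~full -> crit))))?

Sat(~full) = {n0, n3, n5}
Sat(~full -> crit) = {n1, n2, n4}
EG (~full -> crit): greatest fixpoint, start Z0 = {n1, n2, n4}, keep only states in Sat with some successor in Z. Z1 = ∅; fixed.
Sat(EG (~full -> crit)) = ∅
AF (EG (~full -> crit)): least fixpoint, start Z0 = ∅, add states with every successor in Z. Already a fixed point.
Sat(AF (EG (~full -> crit))) = ∅
Sat(start -> (AF (EG (~full -> crit)))) = {n1, n3, n4, n5}
Sat(AX (start -> (AF (EG (~full -> crit))))) = {s : every successor in {n1, n3, n4, n5}} = {n0, n4}
n0 ∈ Sat(AX (start -> (AF (EG (~full -> crit))))) = {n0, n4}, so the formula holds at n0.

Yes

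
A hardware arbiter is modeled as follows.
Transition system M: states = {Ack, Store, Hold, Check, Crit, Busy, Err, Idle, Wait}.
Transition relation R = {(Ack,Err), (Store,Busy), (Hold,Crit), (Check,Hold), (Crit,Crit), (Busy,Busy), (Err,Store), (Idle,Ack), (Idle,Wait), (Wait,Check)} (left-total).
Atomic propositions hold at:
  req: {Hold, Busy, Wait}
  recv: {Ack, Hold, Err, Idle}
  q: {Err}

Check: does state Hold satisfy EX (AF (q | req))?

Sat(q | req) = {Hold, Busy, Err, Wait}
AF (q | req): least fixpoint, start Z0 = {Hold, Busy, Err, Wait}, add states with every successor in Z. Z1 = {Ack, Store, Hold, Check, Busy, Err, Wait}; Z2 = {Ack, Store, Hold, Check, Busy, Err, Idle, Wait}; fixed.
Sat(AF (q | req)) = {Ack, Store, Hold, Check, Busy, Err, Idle, Wait}
Sat(EX (AF (q | req))) = {s : some successor in {Ack, Store, Hold, Check, Busy, Err, Idle, Wait}} = {Ack, Store, Check, Busy, Err, Idle, Wait}
Hold ∉ Sat(EX (AF (q | req))) = {Ack, Store, Check, Busy, Err, Idle, Wait}, so the formula does not hold at Hold.

No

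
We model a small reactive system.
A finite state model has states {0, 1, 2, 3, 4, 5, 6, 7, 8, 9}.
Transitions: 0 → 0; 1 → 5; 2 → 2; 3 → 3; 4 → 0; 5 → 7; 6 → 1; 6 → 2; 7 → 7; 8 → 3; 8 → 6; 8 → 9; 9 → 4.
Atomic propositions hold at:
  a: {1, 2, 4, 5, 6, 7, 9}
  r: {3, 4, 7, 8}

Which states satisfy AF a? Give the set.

AF a: least fixpoint, start Z0 = {1, 2, 4, 5, 6, 7, 9}, add states with every successor in Z. Already a fixed point.
Sat(AF a) = {1, 2, 4, 5, 6, 7, 9}

{1, 2, 4, 5, 6, 7, 9}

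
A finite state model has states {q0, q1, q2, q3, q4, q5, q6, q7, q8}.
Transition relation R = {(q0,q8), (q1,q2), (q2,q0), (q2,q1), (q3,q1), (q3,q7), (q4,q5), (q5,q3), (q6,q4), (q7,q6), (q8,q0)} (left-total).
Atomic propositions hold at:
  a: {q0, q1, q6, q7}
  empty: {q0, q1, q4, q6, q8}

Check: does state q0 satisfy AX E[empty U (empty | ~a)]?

Yes

Sat(~a) = {q2, q3, q4, q5, q8}
Sat(empty | ~a) = {q0, q1, q2, q3, q4, q5, q6, q8}
E[empty U (empty | ~a)]: least fixpoint, start Z0 = Sat((empty | ~a)) = {q0, q1, q2, q3, q4, q5, q6, q8}, add states in Sat(empty) with some successor in Z. Already a fixed point.
Sat(E[empty U (empty | ~a)]) = {q0, q1, q2, q3, q4, q5, q6, q8}
Sat(AX E[empty U (empty | ~a)]) = {s : every successor in {q0, q1, q2, q3, q4, q5, q6, q8}} = {q0, q1, q2, q4, q5, q6, q7, q8}
q0 ∈ Sat(AX E[empty U (empty | ~a)]) = {q0, q1, q2, q4, q5, q6, q7, q8}, so the formula holds at q0.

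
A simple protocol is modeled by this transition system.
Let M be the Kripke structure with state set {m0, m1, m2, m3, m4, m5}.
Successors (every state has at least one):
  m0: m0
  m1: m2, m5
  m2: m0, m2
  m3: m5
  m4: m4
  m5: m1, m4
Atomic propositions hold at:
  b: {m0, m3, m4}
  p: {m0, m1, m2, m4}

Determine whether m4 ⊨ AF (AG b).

Yes

AG b: greatest fixpoint, start Z0 = {m0, m3, m4}, keep only states in Sat with every successor in Z. Z1 = {m0, m4}; fixed.
Sat(AG b) = {m0, m4}
AF (AG b): least fixpoint, start Z0 = {m0, m4}, add states with every successor in Z. Already a fixed point.
Sat(AF (AG b)) = {m0, m4}
m4 ∈ Sat(AF (AG b)) = {m0, m4}, so the formula holds at m4.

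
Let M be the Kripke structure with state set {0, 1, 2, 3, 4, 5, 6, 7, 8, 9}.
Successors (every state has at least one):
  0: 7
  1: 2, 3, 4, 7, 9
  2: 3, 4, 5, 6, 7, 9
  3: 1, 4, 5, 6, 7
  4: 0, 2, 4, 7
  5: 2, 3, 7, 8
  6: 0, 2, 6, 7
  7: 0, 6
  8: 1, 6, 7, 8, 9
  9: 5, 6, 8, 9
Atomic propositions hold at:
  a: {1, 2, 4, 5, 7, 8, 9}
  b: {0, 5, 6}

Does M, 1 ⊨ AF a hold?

AF a: least fixpoint, start Z0 = {1, 2, 4, 5, 7, 8, 9}, add states with every successor in Z. Z1 = {0, 1, 2, 4, 5, 7, 8, 9}; fixed.
Sat(AF a) = {0, 1, 2, 4, 5, 7, 8, 9}
1 ∈ Sat(AF a) = {0, 1, 2, 4, 5, 7, 8, 9}, so the formula holds at 1.

Yes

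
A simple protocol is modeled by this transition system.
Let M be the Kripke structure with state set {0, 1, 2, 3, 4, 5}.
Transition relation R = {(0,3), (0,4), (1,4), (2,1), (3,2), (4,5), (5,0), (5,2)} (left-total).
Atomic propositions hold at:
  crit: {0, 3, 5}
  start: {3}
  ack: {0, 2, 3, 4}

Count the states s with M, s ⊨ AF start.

AF start: least fixpoint, start Z0 = {3}, add states with every successor in Z. Already a fixed point.
Sat(AF start) = {3}
|Sat(AF start)| = |{3}| = 1.

1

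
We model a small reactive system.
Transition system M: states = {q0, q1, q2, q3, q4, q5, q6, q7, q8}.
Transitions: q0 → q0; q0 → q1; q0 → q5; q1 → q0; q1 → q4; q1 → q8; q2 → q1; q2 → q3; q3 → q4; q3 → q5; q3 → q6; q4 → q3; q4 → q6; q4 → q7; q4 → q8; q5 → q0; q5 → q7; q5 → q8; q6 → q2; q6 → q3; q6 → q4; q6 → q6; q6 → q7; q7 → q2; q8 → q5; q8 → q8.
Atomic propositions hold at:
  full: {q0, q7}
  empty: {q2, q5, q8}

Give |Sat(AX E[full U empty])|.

E[full U empty]: least fixpoint, start Z0 = Sat(empty) = {q2, q5, q8}, add states in Sat(full) with some successor in Z. Z1 = {q0, q2, q5, q7, q8}; fixed.
Sat(E[full U empty]) = {q0, q2, q5, q7, q8}
Sat(AX E[full U empty]) = {s : every successor in {q0, q2, q5, q7, q8}} = {q5, q7, q8}
|Sat(AX E[full U empty])| = |{q5, q7, q8}| = 3.

3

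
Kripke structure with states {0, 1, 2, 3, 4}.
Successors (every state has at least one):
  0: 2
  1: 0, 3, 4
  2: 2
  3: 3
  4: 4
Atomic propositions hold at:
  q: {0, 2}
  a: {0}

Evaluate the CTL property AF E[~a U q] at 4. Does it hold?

Sat(~a) = {1, 2, 3, 4}
E[~a U q]: least fixpoint, start Z0 = Sat(q) = {0, 2}, add states in Sat(~a) with some successor in Z. Z1 = {0, 1, 2}; fixed.
Sat(E[~a U q]) = {0, 1, 2}
AF E[~a U q]: least fixpoint, start Z0 = {0, 1, 2}, add states with every successor in Z. Already a fixed point.
Sat(AF E[~a U q]) = {0, 1, 2}
4 ∉ Sat(AF E[~a U q]) = {0, 1, 2}, so the formula does not hold at 4.

No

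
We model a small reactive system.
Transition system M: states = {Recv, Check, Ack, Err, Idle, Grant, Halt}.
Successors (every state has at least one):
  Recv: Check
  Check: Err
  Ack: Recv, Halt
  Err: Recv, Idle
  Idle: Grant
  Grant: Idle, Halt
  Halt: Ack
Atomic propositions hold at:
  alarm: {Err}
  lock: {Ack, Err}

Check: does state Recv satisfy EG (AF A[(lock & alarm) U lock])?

Yes

Sat(lock & alarm) = {Err}
A[(lock & alarm) U lock]: least fixpoint, start Z0 = Sat(lock) = {Ack, Err}, add states in Sat(lock & alarm) with every successor in Z. Already a fixed point.
Sat(A[(lock & alarm) U lock]) = {Ack, Err}
AF A[(lock & alarm) U lock]: least fixpoint, start Z0 = {Ack, Err}, add states with every successor in Z. Z1 = {Check, Ack, Err, Halt}; Z2 = {Recv, Check, Ack, Err, Halt}; fixed.
Sat(AF A[(lock & alarm) U lock]) = {Recv, Check, Ack, Err, Halt}
EG (AF A[(lock & alarm) U lock]): greatest fixpoint, start Z0 = {Recv, Check, Ack, Err, Halt}, keep only states in Sat with some successor in Z. Already a fixed point.
Sat(EG (AF A[(lock & alarm) U lock])) = {Recv, Check, Ack, Err, Halt}
Recv ∈ Sat(EG (AF A[(lock & alarm) U lock])) = {Recv, Check, Ack, Err, Halt}, so the formula holds at Recv.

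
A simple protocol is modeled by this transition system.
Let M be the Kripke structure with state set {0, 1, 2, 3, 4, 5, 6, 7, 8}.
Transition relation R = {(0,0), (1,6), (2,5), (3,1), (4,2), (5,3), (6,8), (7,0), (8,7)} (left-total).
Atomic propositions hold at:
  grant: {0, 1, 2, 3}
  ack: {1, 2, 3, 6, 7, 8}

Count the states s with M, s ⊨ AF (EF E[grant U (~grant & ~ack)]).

Sat(~grant) = {4, 5, 6, 7, 8}
Sat(~ack) = {0, 4, 5}
Sat(~grant & ~ack) = {4, 5}
E[grant U (~grant & ~ack)]: least fixpoint, start Z0 = Sat((~grant & ~ack)) = {4, 5}, add states in Sat(grant) with some successor in Z. Z1 = {2, 4, 5}; fixed.
Sat(E[grant U (~grant & ~ack)]) = {2, 4, 5}
EF E[grant U (~grant & ~ack)]: least fixpoint, start Z0 = {2, 4, 5}, add states with some successor in Z. Already a fixed point.
Sat(EF E[grant U (~grant & ~ack)]) = {2, 4, 5}
AF (EF E[grant U (~grant & ~ack)]): least fixpoint, start Z0 = {2, 4, 5}, add states with every successor in Z. Already a fixed point.
Sat(AF (EF E[grant U (~grant & ~ack)])) = {2, 4, 5}
|Sat(AF (EF E[grant U (~grant & ~ack)]))| = |{2, 4, 5}| = 3.

3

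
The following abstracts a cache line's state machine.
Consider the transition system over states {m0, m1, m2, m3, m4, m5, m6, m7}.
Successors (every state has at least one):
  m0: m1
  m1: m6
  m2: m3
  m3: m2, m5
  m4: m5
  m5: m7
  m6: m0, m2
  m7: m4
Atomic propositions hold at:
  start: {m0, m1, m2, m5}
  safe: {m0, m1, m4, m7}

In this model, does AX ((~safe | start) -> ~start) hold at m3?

No

Sat(~safe) = {m2, m3, m5, m6}
Sat(~safe | start) = {m0, m1, m2, m3, m5, m6}
Sat(~start) = {m3, m4, m6, m7}
Sat((~safe | start) -> ~start) = {m3, m4, m6, m7}
Sat(AX ((~safe | start) -> ~start)) = {s : every successor in {m3, m4, m6, m7}} = {m1, m2, m5, m7}
m3 ∉ Sat(AX ((~safe | start) -> ~start)) = {m1, m2, m5, m7}, so the formula does not hold at m3.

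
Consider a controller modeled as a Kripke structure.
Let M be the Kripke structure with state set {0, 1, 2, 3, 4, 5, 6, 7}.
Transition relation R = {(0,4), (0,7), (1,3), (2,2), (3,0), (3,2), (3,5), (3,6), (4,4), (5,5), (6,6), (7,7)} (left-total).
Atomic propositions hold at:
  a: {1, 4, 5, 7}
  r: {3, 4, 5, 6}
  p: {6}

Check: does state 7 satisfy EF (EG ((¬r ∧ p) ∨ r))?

Sat(¬r) = {0, 1, 2, 7}
Sat(¬r ∧ p) = ∅
Sat((¬r ∧ p) ∨ r) = {3, 4, 5, 6}
EG ((¬r ∧ p) ∨ r): greatest fixpoint, start Z0 = {3, 4, 5, 6}, keep only states in Sat with some successor in Z. Already a fixed point.
Sat(EG ((¬r ∧ p) ∨ r)) = {3, 4, 5, 6}
EF (EG ((¬r ∧ p) ∨ r)): least fixpoint, start Z0 = {3, 4, 5, 6}, add states with some successor in Z. Z1 = {0, 1, 3, 4, 5, 6}; fixed.
Sat(EF (EG ((¬r ∧ p) ∨ r))) = {0, 1, 3, 4, 5, 6}
7 ∉ Sat(EF (EG ((¬r ∧ p) ∨ r))) = {0, 1, 3, 4, 5, 6}, so the formula does not hold at 7.

No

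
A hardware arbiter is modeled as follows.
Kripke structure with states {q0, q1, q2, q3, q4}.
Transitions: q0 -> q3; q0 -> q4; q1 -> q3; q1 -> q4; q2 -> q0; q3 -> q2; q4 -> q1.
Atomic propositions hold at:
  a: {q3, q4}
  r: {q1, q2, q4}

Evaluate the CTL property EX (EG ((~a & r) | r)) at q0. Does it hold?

Sat(~a) = {q0, q1, q2}
Sat(~a & r) = {q1, q2}
Sat((~a & r) | r) = {q1, q2, q4}
EG ((~a & r) | r): greatest fixpoint, start Z0 = {q1, q2, q4}, keep only states in Sat with some successor in Z. Z1 = {q1, q4}; fixed.
Sat(EG ((~a & r) | r)) = {q1, q4}
Sat(EX (EG ((~a & r) | r))) = {s : some successor in {q1, q4}} = {q0, q1, q4}
q0 ∈ Sat(EX (EG ((~a & r) | r))) = {q0, q1, q4}, so the formula holds at q0.

Yes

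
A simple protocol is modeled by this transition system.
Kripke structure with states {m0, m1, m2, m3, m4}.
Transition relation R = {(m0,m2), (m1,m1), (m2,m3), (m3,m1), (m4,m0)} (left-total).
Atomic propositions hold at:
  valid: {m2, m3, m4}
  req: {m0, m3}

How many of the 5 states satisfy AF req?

4

AF req: least fixpoint, start Z0 = {m0, m3}, add states with every successor in Z. Z1 = {m0, m2, m3, m4}; fixed.
Sat(AF req) = {m0, m2, m3, m4}
|Sat(AF req)| = |{m0, m2, m3, m4}| = 4.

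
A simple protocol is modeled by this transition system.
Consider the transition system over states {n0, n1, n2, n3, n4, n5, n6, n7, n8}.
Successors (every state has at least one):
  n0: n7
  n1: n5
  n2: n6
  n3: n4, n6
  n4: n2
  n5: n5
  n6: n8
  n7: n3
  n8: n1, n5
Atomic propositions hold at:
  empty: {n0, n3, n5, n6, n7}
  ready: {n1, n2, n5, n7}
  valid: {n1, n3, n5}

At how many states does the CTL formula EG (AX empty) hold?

2

Sat(AX empty) = {s : every successor in {n0, n3, n5, n6, n7}} = {n0, n1, n2, n5, n7}
EG (AX empty): greatest fixpoint, start Z0 = {n0, n1, n2, n5, n7}, keep only states in Sat with some successor in Z. Z1 = {n0, n1, n5}; Z2 = {n1, n5}; fixed.
Sat(EG (AX empty)) = {n1, n5}
|Sat(EG (AX empty))| = |{n1, n5}| = 2.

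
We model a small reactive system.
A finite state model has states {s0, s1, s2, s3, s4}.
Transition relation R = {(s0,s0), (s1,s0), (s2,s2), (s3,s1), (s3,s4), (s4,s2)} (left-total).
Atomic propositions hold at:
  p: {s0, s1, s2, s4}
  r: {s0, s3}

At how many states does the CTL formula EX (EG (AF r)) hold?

AF r: least fixpoint, start Z0 = {s0, s3}, add states with every successor in Z. Z1 = {s0, s1, s3}; fixed.
Sat(AF r) = {s0, s1, s3}
EG (AF r): greatest fixpoint, start Z0 = {s0, s1, s3}, keep only states in Sat with some successor in Z. Already a fixed point.
Sat(EG (AF r)) = {s0, s1, s3}
Sat(EX (EG (AF r))) = {s : some successor in {s0, s1, s3}} = {s0, s1, s3}
|Sat(EX (EG (AF r)))| = |{s0, s1, s3}| = 3.

3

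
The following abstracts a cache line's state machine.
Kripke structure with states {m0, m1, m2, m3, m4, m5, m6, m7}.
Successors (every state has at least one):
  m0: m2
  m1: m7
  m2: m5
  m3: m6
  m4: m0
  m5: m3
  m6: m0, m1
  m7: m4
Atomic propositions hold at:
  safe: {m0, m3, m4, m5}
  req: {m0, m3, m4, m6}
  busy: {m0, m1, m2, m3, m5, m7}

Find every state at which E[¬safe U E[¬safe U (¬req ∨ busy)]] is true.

{m0, m1, m2, m3, m5, m6, m7}

Sat(¬safe) = {m1, m2, m6, m7}
Sat(¬req) = {m1, m2, m5, m7}
Sat(¬req ∨ busy) = {m0, m1, m2, m3, m5, m7}
E[¬safe U (¬req ∨ busy)]: least fixpoint, start Z0 = Sat((¬req ∨ busy)) = {m0, m1, m2, m3, m5, m7}, add states in Sat(¬safe) with some successor in Z. Z1 = {m0, m1, m2, m3, m5, m6, m7}; fixed.
Sat(E[¬safe U (¬req ∨ busy)]) = {m0, m1, m2, m3, m5, m6, m7}
E[¬safe U E[¬safe U (¬req ∨ busy)]]: least fixpoint, start Z0 = Sat(E[¬safe U (¬req ∨ busy)]) = {m0, m1, m2, m3, m5, m6, m7}, add states in Sat(¬safe) with some successor in Z. Already a fixed point.
Sat(E[¬safe U E[¬safe U (¬req ∨ busy)]]) = {m0, m1, m2, m3, m5, m6, m7}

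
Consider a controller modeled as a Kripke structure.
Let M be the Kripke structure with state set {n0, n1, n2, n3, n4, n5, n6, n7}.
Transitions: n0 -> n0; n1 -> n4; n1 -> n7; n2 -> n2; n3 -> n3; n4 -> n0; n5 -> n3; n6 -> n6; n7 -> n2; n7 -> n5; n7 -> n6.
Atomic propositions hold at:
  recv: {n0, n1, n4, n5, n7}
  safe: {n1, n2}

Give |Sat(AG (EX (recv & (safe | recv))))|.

Sat(safe | recv) = {n0, n1, n2, n4, n5, n7}
Sat(recv & (safe | recv)) = {n0, n1, n4, n5, n7}
Sat(EX (recv & (safe | recv))) = {s : some successor in {n0, n1, n4, n5, n7}} = {n0, n1, n4, n7}
AG (EX (recv & (safe | recv))): greatest fixpoint, start Z0 = {n0, n1, n4, n7}, keep only states in Sat with every successor in Z. Z1 = {n0, n1, n4}; Z2 = {n0, n4}; fixed.
Sat(AG (EX (recv & (safe | recv)))) = {n0, n4}
|Sat(AG (EX (recv & (safe | recv))))| = |{n0, n4}| = 2.

2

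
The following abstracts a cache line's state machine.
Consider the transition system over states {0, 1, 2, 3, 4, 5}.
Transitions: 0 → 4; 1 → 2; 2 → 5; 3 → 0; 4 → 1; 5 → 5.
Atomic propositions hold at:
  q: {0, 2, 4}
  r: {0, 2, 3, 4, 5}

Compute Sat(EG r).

EG r: greatest fixpoint, start Z0 = {0, 2, 3, 4, 5}, keep only states in Sat with some successor in Z. Z1 = {0, 2, 3, 5}; Z2 = {2, 3, 5}; Z3 = {2, 5}; fixed.
Sat(EG r) = {2, 5}

{2, 5}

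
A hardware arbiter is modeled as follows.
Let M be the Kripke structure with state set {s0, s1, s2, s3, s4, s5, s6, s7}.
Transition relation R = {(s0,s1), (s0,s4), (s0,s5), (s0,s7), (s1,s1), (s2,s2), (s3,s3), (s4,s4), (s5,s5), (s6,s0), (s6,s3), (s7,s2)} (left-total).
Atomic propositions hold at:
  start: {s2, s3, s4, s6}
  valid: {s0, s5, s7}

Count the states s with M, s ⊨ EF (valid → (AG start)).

7

AG start: greatest fixpoint, start Z0 = {s2, s3, s4, s6}, keep only states in Sat with every successor in Z. Z1 = {s2, s3, s4}; fixed.
Sat(AG start) = {s2, s3, s4}
Sat(valid → (AG start)) = {s1, s2, s3, s4, s6}
EF (valid → (AG start)): least fixpoint, start Z0 = {s1, s2, s3, s4, s6}, add states with some successor in Z. Z1 = {s0, s1, s2, s3, s4, s6, s7}; fixed.
Sat(EF (valid → (AG start))) = {s0, s1, s2, s3, s4, s6, s7}
|Sat(EF (valid → (AG start)))| = |{s0, s1, s2, s3, s4, s6, s7}| = 7.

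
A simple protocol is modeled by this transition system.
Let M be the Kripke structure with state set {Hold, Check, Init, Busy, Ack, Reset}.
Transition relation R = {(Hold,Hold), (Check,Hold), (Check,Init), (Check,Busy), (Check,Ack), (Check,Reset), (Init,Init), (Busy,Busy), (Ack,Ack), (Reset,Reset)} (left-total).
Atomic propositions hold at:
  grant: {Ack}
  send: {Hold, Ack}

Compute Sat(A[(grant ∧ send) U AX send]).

Sat(grant ∧ send) = {Ack}
Sat(AX send) = {s : every successor in {Hold, Ack}} = {Hold, Ack}
A[(grant ∧ send) U AX send]: least fixpoint, start Z0 = Sat(AX send) = {Hold, Ack}, add states in Sat(grant ∧ send) with every successor in Z. Already a fixed point.
Sat(A[(grant ∧ send) U AX send]) = {Hold, Ack}

{Hold, Ack}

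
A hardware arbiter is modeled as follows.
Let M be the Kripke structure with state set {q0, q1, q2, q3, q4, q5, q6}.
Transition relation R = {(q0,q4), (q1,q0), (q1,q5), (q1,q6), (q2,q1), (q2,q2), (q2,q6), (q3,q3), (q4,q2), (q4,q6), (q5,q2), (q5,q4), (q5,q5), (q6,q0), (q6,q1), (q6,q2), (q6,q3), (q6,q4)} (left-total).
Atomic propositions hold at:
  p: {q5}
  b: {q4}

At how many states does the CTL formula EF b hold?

EF b: least fixpoint, start Z0 = {q4}, add states with some successor in Z. Z1 = {q0, q4, q5, q6}; Z2 = {q0, q1, q2, q4, q5, q6}; fixed.
Sat(EF b) = {q0, q1, q2, q4, q5, q6}
|Sat(EF b)| = |{q0, q1, q2, q4, q5, q6}| = 6.

6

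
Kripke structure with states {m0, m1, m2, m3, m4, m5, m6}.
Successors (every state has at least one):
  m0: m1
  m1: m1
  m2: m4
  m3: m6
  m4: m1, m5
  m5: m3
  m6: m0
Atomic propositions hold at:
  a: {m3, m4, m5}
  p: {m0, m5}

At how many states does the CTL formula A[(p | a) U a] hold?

Sat(p | a) = {m0, m3, m4, m5}
A[(p | a) U a]: least fixpoint, start Z0 = Sat(a) = {m3, m4, m5}, add states in Sat(p | a) with every successor in Z. Already a fixed point.
Sat(A[(p | a) U a]) = {m3, m4, m5}
|Sat(A[(p | a) U a])| = |{m3, m4, m5}| = 3.

3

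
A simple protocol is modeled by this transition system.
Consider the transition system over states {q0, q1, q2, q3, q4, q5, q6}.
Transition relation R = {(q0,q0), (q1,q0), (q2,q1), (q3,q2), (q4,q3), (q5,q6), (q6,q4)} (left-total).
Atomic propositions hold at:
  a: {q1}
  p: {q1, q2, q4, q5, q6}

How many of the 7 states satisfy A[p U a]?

2

A[p U a]: least fixpoint, start Z0 = Sat(a) = {q1}, add states in Sat(p) with every successor in Z. Z1 = {q1, q2}; fixed.
Sat(A[p U a]) = {q1, q2}
|Sat(A[p U a])| = |{q1, q2}| = 2.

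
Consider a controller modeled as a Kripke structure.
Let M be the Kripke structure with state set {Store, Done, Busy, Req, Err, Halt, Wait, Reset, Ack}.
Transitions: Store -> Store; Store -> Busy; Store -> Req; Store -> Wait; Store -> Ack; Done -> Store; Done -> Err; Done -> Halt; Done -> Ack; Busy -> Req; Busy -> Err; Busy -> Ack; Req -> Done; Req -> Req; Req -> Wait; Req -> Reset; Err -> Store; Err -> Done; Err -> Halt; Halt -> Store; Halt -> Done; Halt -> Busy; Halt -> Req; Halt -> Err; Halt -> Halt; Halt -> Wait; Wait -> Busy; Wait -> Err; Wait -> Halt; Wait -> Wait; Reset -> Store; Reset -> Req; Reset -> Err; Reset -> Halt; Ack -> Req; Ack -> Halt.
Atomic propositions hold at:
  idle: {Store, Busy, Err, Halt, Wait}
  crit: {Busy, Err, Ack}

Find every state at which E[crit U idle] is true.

E[crit U idle]: least fixpoint, start Z0 = Sat(idle) = {Store, Busy, Err, Halt, Wait}, add states in Sat(crit) with some successor in Z. Z1 = {Store, Busy, Err, Halt, Wait, Ack}; fixed.
Sat(E[crit U idle]) = {Store, Busy, Err, Halt, Wait, Ack}

{Store, Busy, Err, Halt, Wait, Ack}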